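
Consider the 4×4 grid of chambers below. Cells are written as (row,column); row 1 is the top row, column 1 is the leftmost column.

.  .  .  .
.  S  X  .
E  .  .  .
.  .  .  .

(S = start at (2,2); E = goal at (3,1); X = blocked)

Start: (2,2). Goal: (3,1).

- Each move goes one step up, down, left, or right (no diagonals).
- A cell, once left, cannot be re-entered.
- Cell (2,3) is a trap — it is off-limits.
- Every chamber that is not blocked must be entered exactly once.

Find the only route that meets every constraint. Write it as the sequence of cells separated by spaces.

Need to visit all 15 open cells exactly once, starting at (2,2) and ending at (3,1).
Cell (1,1) has only two open neighbours ((2,1) and (1,2)), so the path must pass straight through it: one of those is the cell it's entered from and the other is where it exits.
Route from (2,2): left to (2,1), up to (1,1), 3× right (reaching (1,4)), 3× down (reaching (4,4)), left to (4,3), up to (3,3), left to (3,2), down to (4,2), left to (4,1), up to (3,1) — 14 moves in all.
Check: all 15 open cells covered.

(2,2) (2,1) (1,1) (1,2) (1,3) (1,4) (2,4) (3,4) (4,4) (4,3) (3,3) (3,2) (4,2) (4,1) (3,1)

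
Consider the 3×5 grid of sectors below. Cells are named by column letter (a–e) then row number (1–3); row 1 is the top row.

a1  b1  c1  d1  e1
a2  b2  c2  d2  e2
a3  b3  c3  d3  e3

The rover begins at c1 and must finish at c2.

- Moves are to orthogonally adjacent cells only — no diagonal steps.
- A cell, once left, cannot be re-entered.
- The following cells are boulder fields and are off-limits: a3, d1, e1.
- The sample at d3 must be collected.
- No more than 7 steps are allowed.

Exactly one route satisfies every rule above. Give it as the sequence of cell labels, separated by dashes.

c1 - b1 - b2 - b3 - c3 - d3 - d2 - c2

The 7-move cap with required stops at d3 leaves no slack for detours.
Route from c1: left to b1, 2× down (reaching b3), 2× right (reaching d3), up to d2, left to c2 — 7 moves in all.
Check: all required cells visited; 7 ≤ 7 moves.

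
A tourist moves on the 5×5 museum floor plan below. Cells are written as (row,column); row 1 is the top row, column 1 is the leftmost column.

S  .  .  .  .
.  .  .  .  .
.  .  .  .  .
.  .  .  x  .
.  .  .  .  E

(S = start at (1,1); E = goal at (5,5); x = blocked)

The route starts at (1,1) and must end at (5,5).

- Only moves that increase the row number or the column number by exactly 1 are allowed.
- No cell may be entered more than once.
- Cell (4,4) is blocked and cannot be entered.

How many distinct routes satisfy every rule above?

30

A right/down-only route from (1,1) to (5,5) makes exactly 4 down-moves and 4 right-moves in some order.
With no other constraints that would be C(8,4) = 70 routes.
Subtract routes through each blocked cell (inclusion–exclusion for overlaps): − through (4,4): 40 → 30.
That gives 30 routes.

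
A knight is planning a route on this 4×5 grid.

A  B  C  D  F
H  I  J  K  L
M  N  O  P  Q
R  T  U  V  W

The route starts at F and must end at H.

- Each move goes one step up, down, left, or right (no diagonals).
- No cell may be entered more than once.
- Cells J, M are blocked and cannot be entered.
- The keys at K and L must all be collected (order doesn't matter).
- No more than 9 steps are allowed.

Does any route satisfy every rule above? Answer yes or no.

One route that works: F → L → K → D → C → B → I → H.

yes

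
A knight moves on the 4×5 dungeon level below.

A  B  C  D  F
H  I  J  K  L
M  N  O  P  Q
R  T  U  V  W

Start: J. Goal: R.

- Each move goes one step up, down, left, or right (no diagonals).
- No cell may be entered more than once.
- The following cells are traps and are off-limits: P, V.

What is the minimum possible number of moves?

The Manhattan distance from J to R is |2−4| + |3−1| = 4, so at least 4 moves are needed.
A route of 4 moves achieves this: J → O → U → T → R.
Since 4 matches the lower bound, it is optimal.

4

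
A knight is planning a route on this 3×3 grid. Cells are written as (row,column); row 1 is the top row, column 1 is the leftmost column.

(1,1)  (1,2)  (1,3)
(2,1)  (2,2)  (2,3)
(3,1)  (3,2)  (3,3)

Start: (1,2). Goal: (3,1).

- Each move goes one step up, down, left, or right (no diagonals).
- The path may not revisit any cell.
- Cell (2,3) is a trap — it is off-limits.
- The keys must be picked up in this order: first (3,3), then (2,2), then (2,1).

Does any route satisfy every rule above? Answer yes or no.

no

(3,3) must be visited but has only one open neighbour ((3,2)), and it is neither the start nor the goal — the route would have to enter and leave through (3,2), re-entering it.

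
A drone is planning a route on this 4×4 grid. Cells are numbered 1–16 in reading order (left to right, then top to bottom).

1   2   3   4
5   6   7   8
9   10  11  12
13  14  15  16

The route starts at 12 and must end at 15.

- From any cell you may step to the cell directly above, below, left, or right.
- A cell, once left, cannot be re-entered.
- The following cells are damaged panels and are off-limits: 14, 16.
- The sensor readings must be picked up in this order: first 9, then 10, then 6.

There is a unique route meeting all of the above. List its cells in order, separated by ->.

12 -> 8 -> 4 -> 3 -> 2 -> 1 -> 5 -> 9 -> 10 -> 6 -> 7 -> 11 -> 15

The waypoints must appear in the order 9, 10, 6, with no cell reused.
Route from 12: 2× up (reaching 4), 3× left (reaching 1), 2× down (reaching 9), right to 10, up to 6, right to 7, 2× down (reaching 15) — 12 moves in all.
Check: order respected (9 at step 7, 10 at step 8, 6 at step 9).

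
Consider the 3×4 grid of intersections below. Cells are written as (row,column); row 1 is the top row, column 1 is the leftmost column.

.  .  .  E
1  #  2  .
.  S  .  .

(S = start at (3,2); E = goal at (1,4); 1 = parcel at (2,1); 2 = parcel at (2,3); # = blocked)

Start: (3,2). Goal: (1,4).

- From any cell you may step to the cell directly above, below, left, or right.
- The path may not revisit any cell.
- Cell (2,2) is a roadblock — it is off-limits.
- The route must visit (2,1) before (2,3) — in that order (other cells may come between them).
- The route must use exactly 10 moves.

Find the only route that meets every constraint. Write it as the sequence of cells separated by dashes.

The waypoints must appear in the order (2,1), (2,3), with no cell reused.
Route from (3,2): left to (3,1), 2× up (reaching (1,1)), 2× right (reaching (1,3)), 2× down (reaching (3,3)), right to (3,4), 2× up (reaching (1,4)) — 10 moves in all.
Check: order respected (1 at step 2, 2 at step 6); 10 moves as required.

(3,2) - (3,1) - (2,1) - (1,1) - (1,2) - (1,3) - (2,3) - (3,3) - (3,4) - (2,4) - (1,4)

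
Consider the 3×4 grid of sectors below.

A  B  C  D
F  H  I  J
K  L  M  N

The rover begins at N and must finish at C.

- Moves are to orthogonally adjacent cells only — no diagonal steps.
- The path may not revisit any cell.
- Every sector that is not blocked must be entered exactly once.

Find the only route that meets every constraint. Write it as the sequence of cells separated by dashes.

Need to visit all 12 open cells exactly once, starting at N and ending at C.
Route from N: left 3 to K, up 2 to A, right 1 to B, down 1 to H, right 2 to J, up 1 to D, left 1 to C — 11 moves in all.
Check: all 12 open cells covered.

N - M - L - K - F - A - B - H - I - J - D - C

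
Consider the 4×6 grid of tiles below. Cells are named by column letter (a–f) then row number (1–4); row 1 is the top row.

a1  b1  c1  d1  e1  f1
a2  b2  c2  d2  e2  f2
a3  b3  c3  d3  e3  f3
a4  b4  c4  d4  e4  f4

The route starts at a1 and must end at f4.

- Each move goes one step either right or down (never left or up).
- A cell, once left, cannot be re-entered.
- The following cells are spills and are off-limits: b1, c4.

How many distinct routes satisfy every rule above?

A right/down-only route from a1 to f4 makes exactly 3 down-moves and 5 right-moves in some order.
With no other constraints that would be C(8,3) = 56 routes.
Subtract routes through each blocked cell (inclusion–exclusion for overlaps): − through b1: 35 − through c4: 10 + through b1&c4: 4 → 15.
That gives 15 routes.

15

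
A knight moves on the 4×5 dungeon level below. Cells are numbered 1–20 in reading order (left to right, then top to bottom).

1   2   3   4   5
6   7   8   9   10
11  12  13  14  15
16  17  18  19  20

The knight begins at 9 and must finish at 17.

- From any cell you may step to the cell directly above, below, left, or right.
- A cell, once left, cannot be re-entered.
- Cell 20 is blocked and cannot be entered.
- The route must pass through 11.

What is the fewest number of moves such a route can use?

Any route passes through 11 somewhere between 9 and 17. Summing Manhattan distances along the two legs (9 → 11 → 17) gives a lower bound of 4 + 2 = 6 moves.
A route of 6 moves achieves this: 9 → 14 → 13 → 12 → 11 → 16 → 17.
Since 6 matches the lower bound, it is optimal.

6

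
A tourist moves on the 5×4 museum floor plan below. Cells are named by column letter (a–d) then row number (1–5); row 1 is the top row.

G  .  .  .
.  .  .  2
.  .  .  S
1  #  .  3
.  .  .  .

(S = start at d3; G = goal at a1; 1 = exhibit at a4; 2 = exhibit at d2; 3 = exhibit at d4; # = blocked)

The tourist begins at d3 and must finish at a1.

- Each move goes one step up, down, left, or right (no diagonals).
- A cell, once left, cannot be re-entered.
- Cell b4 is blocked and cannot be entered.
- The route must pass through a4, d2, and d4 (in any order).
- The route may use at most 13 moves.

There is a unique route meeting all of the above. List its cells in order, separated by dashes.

Any route must reach a4, d2, and d4 and still end at a1 within 13 moves, so the order of the required stops is forced.
Route from d3: up 1 to d2, left 1 to c2, down 2 to c4, right 1 to d4, down 1 to d5, left 3 to a5, up 4 to a1 — 13 moves in all.
Check: all required cells visited; 13 ≤ 13 moves.

d3 - d2 - c2 - c3 - c4 - d4 - d5 - c5 - b5 - a5 - a4 - a3 - a2 - a1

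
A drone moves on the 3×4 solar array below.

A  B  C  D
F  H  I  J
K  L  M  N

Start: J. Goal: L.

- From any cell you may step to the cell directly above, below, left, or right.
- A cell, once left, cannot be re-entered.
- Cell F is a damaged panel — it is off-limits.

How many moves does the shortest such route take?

3

The Manhattan distance from J to L is |2−3| + |4−2| = 3, so at least 3 moves are needed.
A route of 3 moves achieves this: J → N → M → L.
Since 3 matches the lower bound, it is optimal.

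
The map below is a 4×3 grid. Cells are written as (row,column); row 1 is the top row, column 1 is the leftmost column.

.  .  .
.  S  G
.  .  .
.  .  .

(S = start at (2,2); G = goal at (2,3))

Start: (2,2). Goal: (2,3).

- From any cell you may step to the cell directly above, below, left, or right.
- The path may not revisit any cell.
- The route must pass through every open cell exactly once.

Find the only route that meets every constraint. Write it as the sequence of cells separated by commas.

(2,2), (3,2), (3,3), (4,3), (4,2), (4,1), (3,1), (2,1), (1,1), (1,2), (1,3), (2,3)

Need to visit all 12 open cells exactly once, starting at (2,2) and ending at (2,3).
Route from (2,2): down 1 to (3,2), right 1 to (3,3), down 1 to (4,3), left 2 to (4,1), up 3 to (1,1), right 2 to (1,3), down 1 to (2,3) — 11 moves in all.
Check: all 12 open cells covered.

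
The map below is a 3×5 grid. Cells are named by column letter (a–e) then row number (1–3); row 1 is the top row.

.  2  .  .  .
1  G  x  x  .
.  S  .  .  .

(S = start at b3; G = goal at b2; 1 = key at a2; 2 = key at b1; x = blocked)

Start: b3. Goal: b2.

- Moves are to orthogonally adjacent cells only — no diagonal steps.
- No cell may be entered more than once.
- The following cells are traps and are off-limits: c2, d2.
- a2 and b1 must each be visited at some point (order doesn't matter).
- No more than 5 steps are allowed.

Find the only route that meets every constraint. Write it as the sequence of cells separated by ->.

b3 -> a3 -> a2 -> a1 -> b1 -> b2

The 5-move cap with required stops at a2, b1 leaves no slack for detours.
Route from b3: left to a3, 2× up (reaching a1), right to b1, down to b2 — 5 moves in all.
Check: all required cells visited; 5 ≤ 5 moves.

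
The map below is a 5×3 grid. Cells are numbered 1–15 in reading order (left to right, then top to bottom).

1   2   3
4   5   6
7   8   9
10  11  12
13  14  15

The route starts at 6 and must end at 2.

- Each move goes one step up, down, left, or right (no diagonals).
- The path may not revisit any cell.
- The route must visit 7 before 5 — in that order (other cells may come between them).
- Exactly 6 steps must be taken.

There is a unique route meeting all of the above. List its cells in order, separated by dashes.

6 - 9 - 8 - 7 - 4 - 5 - 2

The waypoints must appear in the order 7, 5, with no cell reused.
Route from 6: down 1 to 9, left 2 to 7, up 1 to 4, right 1 to 5, up 1 to 2 — 6 moves in all.
Check: order respected (7 at step 3, 5 at step 5); 6 moves as required.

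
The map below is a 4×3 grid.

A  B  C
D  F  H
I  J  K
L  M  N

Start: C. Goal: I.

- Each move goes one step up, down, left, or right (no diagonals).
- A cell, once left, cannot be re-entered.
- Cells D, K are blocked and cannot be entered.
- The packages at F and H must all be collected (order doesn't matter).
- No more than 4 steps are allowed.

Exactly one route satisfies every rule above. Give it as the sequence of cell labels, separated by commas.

C, H, F, J, I

The budget equals the shortest possible length, so every move has to be on a shortest route through the required cells.
Route from C: down to H, left to F, down to J, left to I — 4 moves in all.
Check: all required cells visited; 4 ≤ 4 moves.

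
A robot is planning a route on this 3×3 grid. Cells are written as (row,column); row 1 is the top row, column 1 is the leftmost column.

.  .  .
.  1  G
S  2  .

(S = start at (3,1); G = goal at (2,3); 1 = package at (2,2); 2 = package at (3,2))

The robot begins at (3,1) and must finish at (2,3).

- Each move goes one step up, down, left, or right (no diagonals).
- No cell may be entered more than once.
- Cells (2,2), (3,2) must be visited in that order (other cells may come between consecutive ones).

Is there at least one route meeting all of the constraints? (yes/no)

yes

One route that works: (3,1) → (2,1) → (2,2) → (3,2) → (3,3) → (2,3).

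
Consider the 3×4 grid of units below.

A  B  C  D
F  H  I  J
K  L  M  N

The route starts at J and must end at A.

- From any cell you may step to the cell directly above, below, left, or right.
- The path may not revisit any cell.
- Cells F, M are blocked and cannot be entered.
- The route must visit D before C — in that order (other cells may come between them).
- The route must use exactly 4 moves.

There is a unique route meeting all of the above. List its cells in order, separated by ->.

J -> D -> C -> B -> A

The waypoints must appear in the order D, C, with no cell reused.
Route from J: up to D, 3× left (reaching A) — 4 moves in all.
Check: order respected (D at step 1, C at step 2); 4 moves as required.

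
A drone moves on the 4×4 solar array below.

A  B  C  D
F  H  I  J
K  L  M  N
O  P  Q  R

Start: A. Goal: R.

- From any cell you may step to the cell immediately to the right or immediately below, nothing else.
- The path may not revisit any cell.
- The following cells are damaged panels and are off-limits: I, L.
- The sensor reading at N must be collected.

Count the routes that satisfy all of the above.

A right/down-only route from A to R makes exactly 3 down-moves and 3 right-moves in some order.
With no other constraints that would be C(6,3) = 20 routes.
Split at N and multiply the segment counts (each segment already excludes blocked cells): A→N: 1; N→R: 1; product = 1.
That gives 1 route.

1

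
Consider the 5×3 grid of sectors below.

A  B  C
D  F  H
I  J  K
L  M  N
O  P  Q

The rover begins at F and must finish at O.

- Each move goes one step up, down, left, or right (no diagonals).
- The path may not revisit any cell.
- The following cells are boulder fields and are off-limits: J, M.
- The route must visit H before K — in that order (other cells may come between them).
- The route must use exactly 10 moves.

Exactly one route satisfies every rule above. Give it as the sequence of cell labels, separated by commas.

The waypoints must appear in the order H, K, with no cell reused.
Route from F: left to D, up to A, 2× right (reaching C), 4× down (reaching Q), 2× left (reaching O) — 10 moves in all.
Check: order respected (H at step 5, K at step 6); 10 moves as required.

F, D, A, B, C, H, K, N, Q, P, O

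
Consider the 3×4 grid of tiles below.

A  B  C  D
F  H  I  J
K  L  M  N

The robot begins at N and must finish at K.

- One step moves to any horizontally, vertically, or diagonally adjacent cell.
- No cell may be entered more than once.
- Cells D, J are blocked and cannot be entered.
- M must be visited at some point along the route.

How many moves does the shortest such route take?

Any route passes through M somewhere between N and K. Summing Chebyshev distances along the two legs (N → M → K) gives a lower bound of 1 + 2 = 3 moves.
A route of 3 moves achieves this: N → M → H → K.
Since 3 matches the lower bound, it is optimal.

3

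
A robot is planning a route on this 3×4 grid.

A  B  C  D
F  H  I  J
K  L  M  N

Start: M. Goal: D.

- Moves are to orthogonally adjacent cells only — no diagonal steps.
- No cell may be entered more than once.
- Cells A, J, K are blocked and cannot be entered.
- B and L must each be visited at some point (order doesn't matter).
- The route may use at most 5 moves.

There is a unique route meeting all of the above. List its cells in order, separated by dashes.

The 5-move cap with required stops at B, L leaves no slack for detours.
Route from M: left 1 to L, up 2 to B, right 2 to D — 5 moves in all.
Check: all required cells visited; 5 ≤ 5 moves.

M - L - H - B - C - D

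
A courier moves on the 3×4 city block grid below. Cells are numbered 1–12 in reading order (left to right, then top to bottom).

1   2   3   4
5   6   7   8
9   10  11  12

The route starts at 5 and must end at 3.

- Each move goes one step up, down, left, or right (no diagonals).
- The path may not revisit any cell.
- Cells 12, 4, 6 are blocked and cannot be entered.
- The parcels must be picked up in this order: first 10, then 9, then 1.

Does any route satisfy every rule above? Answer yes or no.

no

Even ignoring the required order, no revisit-free route from 5 to 3 manages to pass through all of 10, 9, and 1: branching out from 5, every path either misses one of them or, having collected them, can no longer reach 3 without re-entering a cell.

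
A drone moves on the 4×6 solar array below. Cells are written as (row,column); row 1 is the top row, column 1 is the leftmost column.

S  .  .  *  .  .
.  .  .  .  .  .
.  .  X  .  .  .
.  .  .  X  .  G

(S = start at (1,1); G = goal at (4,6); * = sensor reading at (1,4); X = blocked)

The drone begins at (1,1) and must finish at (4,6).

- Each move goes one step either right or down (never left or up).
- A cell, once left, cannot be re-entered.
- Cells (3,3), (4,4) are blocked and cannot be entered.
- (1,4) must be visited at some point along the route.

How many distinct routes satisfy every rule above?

A right/down-only route from (1,1) to (4,6) makes exactly 3 down-moves and 5 right-moves in some order.
With no other constraints that would be C(8,3) = 56 routes.
Split at (1,4) and multiply the segment counts (each segment already excludes blocked cells): (1,1)→(1,4): 1; (1,4)→(4,6): 9; product = 9.
That gives 9 routes.

9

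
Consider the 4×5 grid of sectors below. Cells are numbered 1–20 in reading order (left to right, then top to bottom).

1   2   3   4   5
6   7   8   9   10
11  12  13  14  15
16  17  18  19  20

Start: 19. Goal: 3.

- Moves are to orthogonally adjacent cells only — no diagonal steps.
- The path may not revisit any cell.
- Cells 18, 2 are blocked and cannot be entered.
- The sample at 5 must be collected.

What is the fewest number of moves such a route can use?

Any route passes through 5 somewhere between 19 and 3. Summing Manhattan distances along the two legs (19 → 5 → 3) gives a lower bound of 4 + 2 = 6 moves.
A route of 6 moves achieves this: 19 → 14 → 9 → 10 → 5 → 4 → 3.
Since 6 matches the lower bound, it is optimal.

6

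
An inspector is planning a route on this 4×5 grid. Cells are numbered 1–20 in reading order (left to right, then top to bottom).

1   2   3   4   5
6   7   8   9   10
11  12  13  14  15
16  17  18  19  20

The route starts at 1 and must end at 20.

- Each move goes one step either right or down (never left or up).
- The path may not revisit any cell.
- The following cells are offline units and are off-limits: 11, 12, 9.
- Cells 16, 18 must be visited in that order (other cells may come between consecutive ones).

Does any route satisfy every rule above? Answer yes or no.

no

Every right/down route from 1 to 16 runs into a blocked cell, so that leg cannot be completed.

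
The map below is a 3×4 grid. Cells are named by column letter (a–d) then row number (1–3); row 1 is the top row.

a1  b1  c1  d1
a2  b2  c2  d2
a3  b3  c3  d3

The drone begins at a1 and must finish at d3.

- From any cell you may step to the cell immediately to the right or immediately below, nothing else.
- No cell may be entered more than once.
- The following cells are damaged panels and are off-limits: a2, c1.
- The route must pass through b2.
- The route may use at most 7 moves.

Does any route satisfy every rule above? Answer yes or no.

One route that works: a1 → b1 → b2 → b3 → c3 → d3.

yes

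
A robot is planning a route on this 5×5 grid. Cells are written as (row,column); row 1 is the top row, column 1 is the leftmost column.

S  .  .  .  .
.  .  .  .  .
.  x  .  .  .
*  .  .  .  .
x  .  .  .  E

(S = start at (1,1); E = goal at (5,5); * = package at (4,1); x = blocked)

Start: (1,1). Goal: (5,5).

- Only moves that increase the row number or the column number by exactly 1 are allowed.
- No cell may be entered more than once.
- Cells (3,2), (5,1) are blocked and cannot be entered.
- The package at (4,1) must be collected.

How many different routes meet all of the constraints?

4

A right/down-only route from (1,1) to (5,5) makes exactly 4 down-moves and 4 right-moves in some order.
With no other constraints that would be C(8,4) = 70 routes.
Split at (4,1) and multiply the segment counts (each segment already excludes blocked cells): (1,1)→(4,1): 1; (4,1)→(5,5): 4; product = 4.
That gives 4 routes.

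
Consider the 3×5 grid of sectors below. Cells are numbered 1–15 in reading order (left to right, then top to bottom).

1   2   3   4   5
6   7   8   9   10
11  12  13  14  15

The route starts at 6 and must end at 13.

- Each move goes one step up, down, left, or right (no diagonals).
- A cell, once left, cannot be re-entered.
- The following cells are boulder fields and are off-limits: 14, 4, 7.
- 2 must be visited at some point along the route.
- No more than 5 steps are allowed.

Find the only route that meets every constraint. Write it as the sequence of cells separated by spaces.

The budget equals the shortest possible length, so every move has to be on a shortest route through the required cells.
Route from 6: up 1 to 1, right 2 to 3, down 2 to 13 — 5 moves in all.
Check: all required cells visited; 5 ≤ 5 moves.

6 1 2 3 8 13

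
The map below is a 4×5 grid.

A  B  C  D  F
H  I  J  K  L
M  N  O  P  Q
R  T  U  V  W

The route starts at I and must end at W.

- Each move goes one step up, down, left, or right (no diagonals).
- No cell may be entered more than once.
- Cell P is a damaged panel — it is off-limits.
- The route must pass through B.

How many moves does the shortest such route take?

Any route passes through B somewhere between I and W. Summing Manhattan distances along the two legs (I → B → W) gives a lower bound of 1 + 6 = 7 moves.
A route of 7 moves achieves this: I → B → C → J → O → U → V → W.
Since 7 matches the lower bound, it is optimal.

7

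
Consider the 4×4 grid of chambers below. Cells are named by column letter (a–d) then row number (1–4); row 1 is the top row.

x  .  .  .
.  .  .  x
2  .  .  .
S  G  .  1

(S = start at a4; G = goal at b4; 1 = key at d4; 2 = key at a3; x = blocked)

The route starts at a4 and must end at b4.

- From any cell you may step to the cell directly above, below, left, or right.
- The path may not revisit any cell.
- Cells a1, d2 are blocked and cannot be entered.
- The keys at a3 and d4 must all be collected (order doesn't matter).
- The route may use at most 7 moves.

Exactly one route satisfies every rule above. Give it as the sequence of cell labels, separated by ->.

The budget equals the shortest possible length, so every move has to be on a shortest route through the required cells.
Route from a4: up to a3, 3× right (reaching d3), down to d4, 2× left (reaching b4) — 7 moves in all.
Check: all required cells visited; 7 ≤ 7 moves.

a4 -> a3 -> b3 -> c3 -> d3 -> d4 -> c4 -> b4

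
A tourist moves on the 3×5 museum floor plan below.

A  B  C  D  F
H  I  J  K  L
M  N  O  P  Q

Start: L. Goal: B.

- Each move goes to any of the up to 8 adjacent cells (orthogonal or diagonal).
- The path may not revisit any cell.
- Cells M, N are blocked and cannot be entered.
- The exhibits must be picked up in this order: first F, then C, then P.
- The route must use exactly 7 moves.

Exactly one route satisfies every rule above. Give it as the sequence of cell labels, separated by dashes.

The waypoints must appear in the order F, C, P, with no cell reused.
Route from L: up 1 to F, left 2 to C, down-right 1 to K, down 1 to P, up-left 2 to B — 7 moves in all.
Check: order respected (F at step 1, C at step 3, P at step 5); 7 moves as required.

L - F - D - C - K - P - J - B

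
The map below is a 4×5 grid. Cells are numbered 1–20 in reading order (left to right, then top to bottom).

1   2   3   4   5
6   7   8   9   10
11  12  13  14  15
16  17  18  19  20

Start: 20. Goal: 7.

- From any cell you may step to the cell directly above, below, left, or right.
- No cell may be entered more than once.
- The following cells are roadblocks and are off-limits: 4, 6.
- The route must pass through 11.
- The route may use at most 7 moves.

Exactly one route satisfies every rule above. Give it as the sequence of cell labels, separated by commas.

The budget equals the shortest possible length, so every move has to be on a shortest route through the required cells.
Route from 20: left 4 to 16, up 1 to 11, right 1 to 12, up 1 to 7 — 7 moves in all.
Check: all required cells visited; 7 ≤ 7 moves.

20, 19, 18, 17, 16, 11, 12, 7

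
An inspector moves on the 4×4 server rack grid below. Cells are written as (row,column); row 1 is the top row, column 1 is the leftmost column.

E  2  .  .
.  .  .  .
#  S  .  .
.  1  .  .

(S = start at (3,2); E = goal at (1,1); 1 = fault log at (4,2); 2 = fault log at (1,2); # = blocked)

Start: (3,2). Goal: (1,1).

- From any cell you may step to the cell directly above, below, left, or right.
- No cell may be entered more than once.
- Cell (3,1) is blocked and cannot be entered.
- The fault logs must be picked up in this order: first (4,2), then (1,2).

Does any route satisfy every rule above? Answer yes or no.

yes

One route that works: (3,2) → (4,2) → (4,3) → (3,3) → (2,3) → (1,3) → (1,2) → (1,1).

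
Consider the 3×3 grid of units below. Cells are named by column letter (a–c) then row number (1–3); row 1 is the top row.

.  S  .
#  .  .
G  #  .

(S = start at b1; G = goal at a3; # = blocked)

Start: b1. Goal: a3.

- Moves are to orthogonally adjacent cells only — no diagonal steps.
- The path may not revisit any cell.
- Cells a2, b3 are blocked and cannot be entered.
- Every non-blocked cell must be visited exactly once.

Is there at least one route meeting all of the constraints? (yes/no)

Cell a1 has only one open neighbour but is neither the start nor the goal, so a Hamiltonian route would have to both enter and leave it through the same neighbour — impossible without revisiting.

no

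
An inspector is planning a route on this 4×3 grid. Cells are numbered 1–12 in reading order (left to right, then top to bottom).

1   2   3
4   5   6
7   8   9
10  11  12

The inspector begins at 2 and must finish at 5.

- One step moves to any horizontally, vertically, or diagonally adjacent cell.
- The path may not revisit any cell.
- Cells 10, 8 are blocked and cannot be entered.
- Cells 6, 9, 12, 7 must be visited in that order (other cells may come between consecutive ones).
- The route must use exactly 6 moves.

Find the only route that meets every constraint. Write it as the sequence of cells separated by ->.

2 -> 6 -> 9 -> 12 -> 11 -> 7 -> 5

The waypoints must appear in the order 6, 9, 12, 7, with no cell reused.
Route from 2: down-right 1 to 6, down 2 to 12, left 1 to 11, up-left 1 to 7, up-right 1 to 5 — 6 moves in all.
Check: order respected (6 at step 1, 9 at step 2, 12 at step 3, 7 at step 5); 6 moves as required.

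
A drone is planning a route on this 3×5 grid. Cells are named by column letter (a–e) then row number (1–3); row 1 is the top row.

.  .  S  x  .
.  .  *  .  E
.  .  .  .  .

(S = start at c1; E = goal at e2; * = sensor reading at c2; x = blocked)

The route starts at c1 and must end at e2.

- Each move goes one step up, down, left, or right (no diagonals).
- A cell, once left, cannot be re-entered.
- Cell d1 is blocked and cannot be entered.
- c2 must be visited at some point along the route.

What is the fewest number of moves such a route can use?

3

Any route passes through c2 somewhere between c1 and e2. Summing Manhattan distances along the two legs (c1 → c2 → e2) gives a lower bound of 1 + 2 = 3 moves.
A route of 3 moves achieves this: c1 → c2 → d2 → e2.
Since 3 matches the lower bound, it is optimal.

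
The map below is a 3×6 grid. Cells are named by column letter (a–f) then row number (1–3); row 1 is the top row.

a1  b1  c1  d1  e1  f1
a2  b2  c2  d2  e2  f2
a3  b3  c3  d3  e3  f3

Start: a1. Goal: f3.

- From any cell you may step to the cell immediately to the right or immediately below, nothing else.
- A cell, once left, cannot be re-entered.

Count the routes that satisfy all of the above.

A right/down-only route from a1 to f3 makes exactly 2 down-moves and 5 right-moves in some order.
With no other constraints that would be C(7,2) = 21 routes.
That gives 21 routes.

21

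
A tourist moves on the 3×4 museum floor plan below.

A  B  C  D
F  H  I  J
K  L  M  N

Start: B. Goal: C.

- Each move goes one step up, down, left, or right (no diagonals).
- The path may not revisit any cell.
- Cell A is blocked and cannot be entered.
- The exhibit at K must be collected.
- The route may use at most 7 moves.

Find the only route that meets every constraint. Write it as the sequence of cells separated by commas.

B, H, F, K, L, M, I, C

The 7-move cap with required stops at K leaves no slack for detours.
Route from B: down to H, left to F, down to K, 2× right (reaching M), 2× up (reaching C) — 7 moves in all.
Check: all required cells visited; 7 ≤ 7 moves.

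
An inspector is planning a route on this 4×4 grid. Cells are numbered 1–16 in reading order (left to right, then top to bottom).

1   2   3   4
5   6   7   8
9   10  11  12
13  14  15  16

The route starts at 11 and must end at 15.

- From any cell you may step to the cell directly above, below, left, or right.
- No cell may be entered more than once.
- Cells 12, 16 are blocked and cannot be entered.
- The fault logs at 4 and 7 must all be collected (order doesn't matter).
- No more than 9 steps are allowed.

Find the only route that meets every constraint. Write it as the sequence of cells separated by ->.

The 9-move cap with required stops at 4, 7 leaves no slack for detours.
Route from 11: up 1 to 7, right 1 to 8, up 1 to 4, left 2 to 2, down 3 to 14, right 1 to 15 — 9 moves in all.
Check: all required cells visited; 9 ≤ 9 moves.

11 -> 7 -> 8 -> 4 -> 3 -> 2 -> 6 -> 10 -> 14 -> 15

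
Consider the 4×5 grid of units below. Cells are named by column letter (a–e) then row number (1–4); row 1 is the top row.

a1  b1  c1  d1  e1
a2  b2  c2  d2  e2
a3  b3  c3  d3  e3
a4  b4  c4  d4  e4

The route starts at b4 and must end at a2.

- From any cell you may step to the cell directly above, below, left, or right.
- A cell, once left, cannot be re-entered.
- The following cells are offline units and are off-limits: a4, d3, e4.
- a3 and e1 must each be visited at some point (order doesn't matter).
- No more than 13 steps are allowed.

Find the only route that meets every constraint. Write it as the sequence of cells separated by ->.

b4 -> c4 -> c3 -> c2 -> d2 -> e2 -> e1 -> d1 -> c1 -> b1 -> b2 -> b3 -> a3 -> a2

The budget equals the shortest possible length, so every move has to be on a shortest route through the required cells.
Route from b4: right to c4, 2× up (reaching c2), 2× right (reaching e2), up to e1, 3× left (reaching b1), 2× down (reaching b3), left to a3, up to a2 — 13 moves in all.
Check: all required cells visited; 13 ≤ 13 moves.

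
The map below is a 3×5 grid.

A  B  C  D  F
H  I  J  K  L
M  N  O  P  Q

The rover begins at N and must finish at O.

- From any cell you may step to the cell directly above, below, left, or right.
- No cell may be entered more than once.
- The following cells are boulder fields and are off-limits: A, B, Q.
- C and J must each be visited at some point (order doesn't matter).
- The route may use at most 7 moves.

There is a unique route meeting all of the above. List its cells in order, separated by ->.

The 7-move cap with required stops at C, J leaves no slack for detours.
Route from N: up 1 to I, right 1 to J, up 1 to C, right 1 to D, down 2 to P, left 1 to O — 7 moves in all.
Check: all required cells visited; 7 ≤ 7 moves.

N -> I -> J -> C -> D -> K -> P -> O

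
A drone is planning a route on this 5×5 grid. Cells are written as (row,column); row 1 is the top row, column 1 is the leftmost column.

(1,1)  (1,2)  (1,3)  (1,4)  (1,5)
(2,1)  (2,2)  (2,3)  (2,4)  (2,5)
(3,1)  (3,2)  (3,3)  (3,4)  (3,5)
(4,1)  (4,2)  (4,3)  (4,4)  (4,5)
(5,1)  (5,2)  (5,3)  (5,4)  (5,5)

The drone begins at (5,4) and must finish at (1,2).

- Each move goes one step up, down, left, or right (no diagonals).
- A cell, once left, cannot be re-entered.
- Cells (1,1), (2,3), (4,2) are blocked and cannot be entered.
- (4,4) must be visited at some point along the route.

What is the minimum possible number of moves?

Any route passes through (4,4) somewhere between (5,4) and (1,2). Summing Manhattan distances along the two legs ((5,4) → (4,4) → (1,2)) gives a lower bound of 1 + 5 = 6 moves.
A route of 6 moves achieves this: (5,4) → (4,4) → (3,4) → (2,4) → (1,4) → (1,3) → (1,2).
Since 6 matches the lower bound, it is optimal.

6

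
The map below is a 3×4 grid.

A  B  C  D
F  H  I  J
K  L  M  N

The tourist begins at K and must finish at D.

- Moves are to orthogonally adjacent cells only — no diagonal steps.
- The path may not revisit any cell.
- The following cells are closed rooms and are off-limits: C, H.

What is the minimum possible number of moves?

The Manhattan distance from K to D is |3−1| + |1−4| = 5, so at least 5 moves are needed.
A route of 5 moves achieves this: K → L → M → I → J → D.
Since 5 matches the lower bound, it is optimal.

5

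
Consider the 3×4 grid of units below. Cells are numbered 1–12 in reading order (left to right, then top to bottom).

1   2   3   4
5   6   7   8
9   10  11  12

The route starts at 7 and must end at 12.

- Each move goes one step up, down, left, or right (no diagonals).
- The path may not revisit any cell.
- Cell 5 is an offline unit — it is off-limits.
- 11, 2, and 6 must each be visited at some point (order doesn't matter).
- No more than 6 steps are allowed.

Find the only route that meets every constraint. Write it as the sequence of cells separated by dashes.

7 - 3 - 2 - 6 - 10 - 11 - 12

The 6-move cap with required stops at 11, 2, 6 leaves no slack for detours.
Route from 7: up 1 to 3, left 1 to 2, down 2 to 10, right 2 to 12 — 6 moves in all.
Check: all required cells visited; 6 ≤ 6 moves.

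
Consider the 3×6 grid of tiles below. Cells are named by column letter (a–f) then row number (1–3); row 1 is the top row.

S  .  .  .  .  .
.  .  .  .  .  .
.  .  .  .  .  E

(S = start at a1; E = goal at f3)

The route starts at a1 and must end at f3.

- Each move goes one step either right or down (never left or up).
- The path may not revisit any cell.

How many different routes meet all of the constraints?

A right/down-only route from a1 to f3 makes exactly 2 down-moves and 5 right-moves in some order.
With no other constraints that would be C(7,2) = 21 routes.
That gives 21 routes.

21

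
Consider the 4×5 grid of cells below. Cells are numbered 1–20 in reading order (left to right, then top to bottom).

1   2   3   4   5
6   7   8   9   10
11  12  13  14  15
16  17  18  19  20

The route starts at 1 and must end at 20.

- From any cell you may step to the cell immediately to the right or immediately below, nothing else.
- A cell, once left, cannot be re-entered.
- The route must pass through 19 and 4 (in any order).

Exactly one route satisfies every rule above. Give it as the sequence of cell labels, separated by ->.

Moves only go right or down, so the column and row indices never decrease.
Route from 1: 3× right (reaching 4), 3× down (reaching 19), right to 20 — 7 moves in all.
Check: all required cells visited.

1 -> 2 -> 3 -> 4 -> 9 -> 14 -> 19 -> 20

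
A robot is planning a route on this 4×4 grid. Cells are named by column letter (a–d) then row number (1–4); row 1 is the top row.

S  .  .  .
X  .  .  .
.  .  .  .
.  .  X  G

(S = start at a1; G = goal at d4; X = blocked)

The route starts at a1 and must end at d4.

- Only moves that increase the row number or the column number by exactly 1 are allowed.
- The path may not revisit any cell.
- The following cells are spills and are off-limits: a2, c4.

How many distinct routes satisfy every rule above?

A right/down-only route from a1 to d4 makes exactly 3 down-moves and 3 right-moves in some order.
With no other constraints that would be C(6,3) = 20 routes.
Subtract routes through each blocked cell (inclusion–exclusion for overlaps): − through a2: 10 − through c4: 10 + through a2&c4: 6 → 6.
That gives 6 routes.

6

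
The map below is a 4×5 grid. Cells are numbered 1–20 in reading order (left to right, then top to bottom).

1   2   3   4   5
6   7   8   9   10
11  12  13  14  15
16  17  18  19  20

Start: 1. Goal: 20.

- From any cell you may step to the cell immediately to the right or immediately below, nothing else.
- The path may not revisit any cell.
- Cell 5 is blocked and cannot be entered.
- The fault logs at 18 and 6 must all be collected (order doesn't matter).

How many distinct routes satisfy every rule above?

A right/down-only route from 1 to 20 makes exactly 3 down-moves and 4 right-moves in some order.
With no other constraints that would be C(7,3) = 35 routes.
A monotone route can only reach the required cells in the order 6, 18, so split there and multiply the segment counts (each segment already excludes blocked cells): 1→6: 1; 6→18: 6; 18→20: 1; product = 6.
That gives 6 routes.

6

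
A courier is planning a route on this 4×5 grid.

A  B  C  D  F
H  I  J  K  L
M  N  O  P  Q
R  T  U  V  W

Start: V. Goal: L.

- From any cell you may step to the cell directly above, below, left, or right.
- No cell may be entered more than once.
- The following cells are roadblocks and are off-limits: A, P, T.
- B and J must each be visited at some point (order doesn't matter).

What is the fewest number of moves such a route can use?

9

Any route passes through B and J in some order between V and L. Summing Manhattan distances along each leg and taking the cheapest ordering (V → B → J → L) gives a lower bound of 5 + 2 + 2 = 9 moves.
A route of 9 moves achieves this: V → U → O → J → I → B → C → D → K → L.
Since 9 matches the lower bound, it is optimal.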